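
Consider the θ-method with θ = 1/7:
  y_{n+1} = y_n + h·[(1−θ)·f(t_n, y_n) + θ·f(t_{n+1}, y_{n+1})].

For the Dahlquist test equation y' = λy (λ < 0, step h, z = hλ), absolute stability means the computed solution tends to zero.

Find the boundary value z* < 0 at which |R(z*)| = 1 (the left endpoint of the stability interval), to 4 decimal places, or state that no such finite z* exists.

left endpoint -2.8000.

Set f=λy, z=hλ:
  y_{n+1} = y_n + z·[6/7·y_n + 1/7·y_{n+1}] ⇒ (1 − 1/7z)y_{n+1} = (1 + 6/7z)y_n
  ⇒ R(z) = (1 + 6/7z)/(1 − 1/7z).

Need |R(x)|<1, x<0.
x=-0.91: |R|=0.1947
R=−1: 1+6/7x = −1+1/7x ⇒ -5/7x=2 ⇒ x=2/(-5/7)=-2.8000
Confirm numerically:
  x=-2.670: |R|=0.93278 <1
  x=-2.582: |R|=0.88625 <1
  x=-2.198: |R|=0.67275 <1
  x=-3.061: |R|=1.12971 >1
  x=-2.907: |R|=1.05400 >1
So |R|<1 on (-2.8000, 0).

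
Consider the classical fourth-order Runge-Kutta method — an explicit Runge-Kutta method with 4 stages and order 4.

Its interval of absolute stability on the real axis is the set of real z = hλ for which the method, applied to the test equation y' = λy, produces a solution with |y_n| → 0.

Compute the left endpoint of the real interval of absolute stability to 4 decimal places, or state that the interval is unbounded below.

With y'=λy (z=hλ):
  order 4, 4-stage ⇒ R(z)=1+z+z^2/2+z^3/6+z^4/24
  (e.g. R(-0.84)=0.43476, |R|=0.43476)

Solve |R(x)|<1 on ℝ⁻.
x=-0.84: |R|=0.4348
|R(-2.99)|=1.3551 |R(-1.51)|=0.2728 |R(-1.18)|=0.3231
Bisect:
  x_lo=-3.1056 |R|=1.6006  x_hi=-0.2413 |R|=0.7856
  mid=-1.67344 |R|=0.27247 →hi
  mid=-2.38953 |R|=0.54985 →hi
  mid=-2.74757 |R|=0.94460 →hi
  mid=-2.92660 |R|=1.23480 →lo
  mid=-2.83709 |R|=1.08094 →lo
  mid=-2.79233 |R|=1.01066 →lo
  mid=-2.76995 |R|=0.97711 →hi
  mid=-2.78114 |R|=0.99376 →hi
  mid=-2.78674 |R|=1.00218 →lo
  mid=-2.78394 |R|=0.99796 →hi
  ...
  [-2.78534,-2.78516] ⇒ x*=-2.7853
Stable set (-2.7853, 0).

left endpoint -2.7853.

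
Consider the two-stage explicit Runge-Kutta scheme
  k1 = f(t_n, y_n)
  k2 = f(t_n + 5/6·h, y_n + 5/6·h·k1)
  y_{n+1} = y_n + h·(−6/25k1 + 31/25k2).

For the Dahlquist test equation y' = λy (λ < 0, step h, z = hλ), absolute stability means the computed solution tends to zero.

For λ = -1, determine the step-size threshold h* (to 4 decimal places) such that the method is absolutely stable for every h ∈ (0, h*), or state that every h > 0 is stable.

(-0.9677,0); λ=-1 ⇒ h* = (30/31)/1 = 0.9677.

On y'=λy, z=hλ:
  k1=λy_n ⇒ h·k1=z·y_n;  k2=λ(1+5/6z)y_n ⇒ h·k2=z(1+5/6z)y_n
  y_{n+1}/y_n = 1 − 6/25z + 31/25z(1+5/6z) = 1 + z + 31/30z²
  R(z) = 1 + z + 31/30z².

Need |R(x)|<1, x<0.
x=-1.47: |R|=1.7629
R=1: x+31/30x²=0 ⇒ x=−30/31=-0.9677; min R=1−1/(4·31/30)=0.7581>−1
Confirm numerically:
  x=-0.764: |R|=0.83915 <1
  x=-0.656: |R|=0.78868 <1
  x=-0.609: |R|=0.77424 <1
  x=-0.427: |R|=0.76141 <1
  x=-1.315: |R|=1.47187 >1
  x=-1.267: |R|=1.39180 >1
  x=-1.003: |R|=1.03654 >1
So |R|<1 on (-0.9677, 0).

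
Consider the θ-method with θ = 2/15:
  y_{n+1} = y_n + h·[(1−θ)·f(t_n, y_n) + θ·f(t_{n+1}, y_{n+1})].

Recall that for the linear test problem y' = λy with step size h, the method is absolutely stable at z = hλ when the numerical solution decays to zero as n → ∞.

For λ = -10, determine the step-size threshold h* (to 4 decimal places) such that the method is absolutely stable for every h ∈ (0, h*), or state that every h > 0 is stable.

(-2.7273,0); λ=-10 ⇒ h* = (30/11)/10 = 0.2727.

Test eqn y'=λy, z=hλ:
  y_{n+1} = y_n + z·[13/15·y_n + 2/15·y_{n+1}] ⇒ (1 − 2/15z)y_{n+1} = (1 + 13/15z)y_n
  Hence R(z) = (1 + 13/15z)/(1 − 2/15z).

Find x<0 with |R(x)|<1.
x=-0.34: |R|=0.6747
R=−1: 1+13/15x = −1+2/15x ⇒ -11/15x=2 ⇒ x=2/(-11/15)=-2.7273
Confirm numerically:
  x=-2.600: |R|=0.93069 <1
  x=-1.942: |R|=0.54258 <1
  x=-1.480: |R|=0.23608 <1
  x=-3.034: |R|=1.16015 >1
  x=-2.885: |R|=1.08353 >1
Stable set (-2.7273, 0).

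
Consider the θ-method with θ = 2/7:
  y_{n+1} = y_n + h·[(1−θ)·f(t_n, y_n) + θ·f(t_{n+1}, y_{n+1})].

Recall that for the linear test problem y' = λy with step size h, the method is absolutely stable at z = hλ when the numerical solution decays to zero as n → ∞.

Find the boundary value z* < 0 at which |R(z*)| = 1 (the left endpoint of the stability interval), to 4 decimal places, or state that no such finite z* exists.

z* = -4.6667.

On y'=λy, z=hλ:
  y_{n+1} = y_n + z·[5/7·y_n + 2/7·y_{n+1}] ⇒ (1 − 2/7z)y_{n+1} = (1 + 5/7z)y_n
  ⇒ R(z) = (1 + 5/7z)/(1 − 2/7z).

Solve |R(x)|<1 on ℝ⁻.
x=-0.98: |R|=0.2344
R=−1: 1+5/7x = −1+2/7x ⇒ -3/7x=2 ⇒ x=2/(-3/7)=-4.6667
Confirm numerically:
  x=-4.628: |R|=0.99286 <1
  x=-4.373: |R|=0.94405 <1
  x=-3.333: |R|=0.70723 <1
  x=-2.893: |R|=0.58384 <1
  x=-5.092: |R|=1.07426 >1
  x=-5.077: |R|=1.07176 >1
So |R|<1 on (-4.6667, 0).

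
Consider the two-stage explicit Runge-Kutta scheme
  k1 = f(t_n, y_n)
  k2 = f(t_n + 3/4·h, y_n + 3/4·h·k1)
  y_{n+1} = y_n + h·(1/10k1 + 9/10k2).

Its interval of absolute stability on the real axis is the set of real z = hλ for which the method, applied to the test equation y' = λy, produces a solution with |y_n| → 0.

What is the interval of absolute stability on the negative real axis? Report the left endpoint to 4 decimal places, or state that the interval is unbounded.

With y'=λy (z=hλ):
  k1=λy_n ⇒ h·k1=z·y_n;  k2=λ(1+3/4z)y_n ⇒ h·k2=z(1+3/4z)y_n
  y_{n+1}/y_n = 1 + 1/10z + 9/10z(1+3/4z) = 1 + z + 27/40z²
  Hence R(z) = 1 + z + 27/40z².

Need |R(x)|<1, x<0.
x=-0.93: |R|=0.6538
R=1: x+27/40x²=0 ⇒ x=−40/27=-1.4815; min R=1−1/(4·27/40)=0.6296>−1
Confirm numerically:
  x=-1.328: |R|=0.86242 <1
  x=-1.315: |R|=0.85223 <1
  x=-0.955: |R|=0.66062 <1
  x=-2.027: |R|=1.74639 >1
  x=-1.700: |R|=1.25075 >1
  x=-1.564: |R|=1.08711 >1
Interval (-1.4815, 0).

z∈(-1.4815,0).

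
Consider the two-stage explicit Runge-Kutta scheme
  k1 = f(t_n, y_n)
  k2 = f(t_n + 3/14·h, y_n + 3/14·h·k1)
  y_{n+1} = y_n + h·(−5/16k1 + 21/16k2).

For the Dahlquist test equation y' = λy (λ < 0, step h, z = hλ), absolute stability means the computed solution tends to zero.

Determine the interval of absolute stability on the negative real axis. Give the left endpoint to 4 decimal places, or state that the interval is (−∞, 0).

z∈(-3.5556,0).

Test eqn y'=λy, z=hλ:
  k1=λy_n ⇒ h·k1=z·y_n;  k2=λ(1+3/14z)y_n ⇒ h·k2=z(1+3/14z)y_n
  y_{n+1}/y_n = 1 − 5/16z + 21/16z(1+3/14z) = 1 + z + 9/32z²
  Hence R(z) = 1 + z + 9/32z².

Solve |R(x)|<1 on ℝ⁻.
x=-1.32: |R|=0.1701
R=1: x+9/32x²=0 ⇒ x=−32/9=-3.5556; min R=1−1/(4·9/32)=0.1111>−1
Confirm numerically:
  x=-3.254: |R|=0.72402 <1
  x=-2.789: |R|=0.39871 <1
  x=-2.323: |R|=0.19472 <1
  x=-2.209: |R|=0.16341 <1
  x=-3.909: |R|=1.38858 >1
  x=-3.905: |R|=1.38379 >1
  x=-3.850: |R|=1.31883 >1
So |R|<1 on (-3.5556, 0).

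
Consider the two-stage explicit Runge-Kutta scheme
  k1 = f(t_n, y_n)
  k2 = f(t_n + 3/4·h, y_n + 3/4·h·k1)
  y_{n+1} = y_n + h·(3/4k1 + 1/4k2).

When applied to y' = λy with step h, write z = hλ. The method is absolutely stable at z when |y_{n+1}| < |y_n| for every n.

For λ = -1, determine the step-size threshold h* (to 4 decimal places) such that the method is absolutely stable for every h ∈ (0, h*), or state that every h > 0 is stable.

With y'=λy (z=hλ):
  k1=λy_n ⇒ h·k1=z·y_n;  k2=λ(1+3/4z)y_n ⇒ h·k2=z(1+3/4z)y_n
  y_{n+1}/y_n = 1 + 3/4z + 1/4z(1+3/4z) = 1 + z + 3/16z²
  Hence R(z) = 1 + z + 3/16z².

Boundary: |R(x)|=1, x<0.
x=-1.12: |R|=0.1152
R=1: x+3/16x²=0 ⇒ x=−16/3=-5.3333; min R=1−1/(4·3/16)=-0.3333>−1
Confirm numerically:
  x=-3.539: |R|=0.19065 <1
  x=-3.281: |R|=0.26257 <1
  x=-2.901: |R|=0.32304 <1
  x=-5.907: |R|=1.63537 >1
  x=-5.381: |R|=1.04809 >1
Stable set (-5.3333, 0).

(-5.3333,0); λ=-1 ⇒ h* = (16/3)/1 = 5.3333.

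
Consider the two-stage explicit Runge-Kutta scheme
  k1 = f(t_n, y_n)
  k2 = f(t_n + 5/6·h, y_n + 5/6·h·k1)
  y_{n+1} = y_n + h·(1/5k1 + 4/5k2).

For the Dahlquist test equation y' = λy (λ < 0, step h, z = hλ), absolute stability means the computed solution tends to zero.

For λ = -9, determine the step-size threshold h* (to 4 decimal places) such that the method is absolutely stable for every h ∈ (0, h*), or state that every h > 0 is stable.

With y'=λy (z=hλ):
  k1=λy_n ⇒ h·k1=z·y_n;  k2=λ(1+5/6z)y_n ⇒ h·k2=z(1+5/6z)y_n
  y_{n+1}/y_n = 1 + 1/5z + 4/5z(1+5/6z) = 1 + z + 2/3z²
  R(z) = 1 + z + 2/3z².

Boundary: |R(x)|=1, x<0.
x=-1.41: |R|=0.9154
R=1: x+2/3x²=0 ⇒ x=−3/2=-1.5000; min R=1−1/(4·2/3)=0.6250>−1
Confirm numerically:
  x=-1.405: |R|=0.91102 <1
  x=-1.105: |R|=0.70902 <1
  x=-1.066: |R|=0.69157 <1
  x=-0.689: |R|=0.62748 <1
  x=-2.090: |R|=1.82207 >1
  x=-1.669: |R|=1.18804 >1
So |R|<1 on (-1.5000, 0).

(-1.5000,0); λ=-9 ⇒ h* = (3/2)/9 = 0.1667.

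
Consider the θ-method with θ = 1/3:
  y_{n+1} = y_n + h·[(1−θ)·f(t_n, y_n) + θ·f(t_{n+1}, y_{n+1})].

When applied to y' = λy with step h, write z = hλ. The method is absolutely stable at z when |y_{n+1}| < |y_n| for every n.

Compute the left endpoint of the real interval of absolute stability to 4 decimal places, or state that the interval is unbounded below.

On y'=λy, z=hλ:
  y_{n+1} = y_n + z·[2/3·y_n + 1/3·y_{n+1}] ⇒ (1 − 1/3z)y_{n+1} = (1 + 2/3z)y_n
  R(z) = (1 + 2/3z)/(1 − 1/3z).

Find x<0 with |R(x)|<1.
x=-1.71: |R|=0.0892
R=−1: 1+2/3x = −1+1/3x ⇒ -1/3x=2 ⇒ x=2/(-1/3)=-6.0000
Confirm numerically:
  x=-5.199: |R|=0.90231 <1
  x=-4.841: |R|=0.85219 <1
  x=-3.810: |R|=0.67841 <1
  x=-3.414: |R|=0.59682 <1
  x=-6.504: |R|=1.05303 >1
  x=-6.374: |R|=1.03990 >1
  x=-6.313: |R|=1.03361 >1
Interval (-6.0000, 0).

z* = -6.0000.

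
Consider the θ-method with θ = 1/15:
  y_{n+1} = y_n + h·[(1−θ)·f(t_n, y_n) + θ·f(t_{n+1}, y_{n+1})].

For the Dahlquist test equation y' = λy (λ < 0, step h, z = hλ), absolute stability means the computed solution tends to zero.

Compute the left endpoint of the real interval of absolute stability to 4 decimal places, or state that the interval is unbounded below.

z* = -2.3077.

Set f=λy, z=hλ:
  y_{n+1} = y_n + z·[14/15·y_n + 1/15·y_{n+1}] ⇒ (1 − 1/15z)y_{n+1} = (1 + 14/15z)y_n
  Hence R(z) = (1 + 14/15z)/(1 − 1/15z).

Find x<0 with |R(x)|<1.
x=-1.02: |R|=0.0449
R=−1: 1+14/15x = −1+1/15x ⇒ -13/15x=2 ⇒ x=2/(-13/15)=-2.3077
Confirm numerically:
  x=-2.277: |R|=0.97691 <1
  x=-2.240: |R|=0.94896 <1
  x=-1.943: |R|=0.72018 <1
  x=-2.699: |R|=1.28742 >1
  x=-2.359: |R|=1.03842 >1
Interval (-2.3077, 0).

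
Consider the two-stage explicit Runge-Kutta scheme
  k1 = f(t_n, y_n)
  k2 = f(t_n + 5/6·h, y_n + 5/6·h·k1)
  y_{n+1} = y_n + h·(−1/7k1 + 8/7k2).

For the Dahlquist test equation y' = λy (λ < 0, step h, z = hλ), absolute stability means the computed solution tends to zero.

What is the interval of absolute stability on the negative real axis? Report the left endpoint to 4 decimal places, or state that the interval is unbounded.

Set f=λy, z=hλ:
  k1=λy_n ⇒ h·k1=z·y_n;  k2=λ(1+5/6z)y_n ⇒ h·k2=z(1+5/6z)y_n
  y_{n+1}/y_n = 1 − 1/7z + 8/7z(1+5/6z) = 1 + z + 20/21z²
  Hence R(z) = 1 + z + 20/21z².

Find x<0 with |R(x)|<1.
x=-0.67: |R|=0.7575
R=1: x+20/21x²=0 ⇒ x=−21/20=-1.0500; min R=1−1/(4·20/21)=0.7375>−1
Confirm numerically:
  x=-0.830: |R|=0.82610 <1
  x=-0.775: |R|=0.79702 <1
  x=-0.552: |R|=0.73819 <1
  x=-0.481: |R|=0.73934 <1
  x=-1.503: |R|=1.64844 >1
  x=-1.396: |R|=1.46002 >1
  x=-1.283: |R|=1.28470 >1
Stable set (-1.0500, 0).

z∈(-1.0500,0).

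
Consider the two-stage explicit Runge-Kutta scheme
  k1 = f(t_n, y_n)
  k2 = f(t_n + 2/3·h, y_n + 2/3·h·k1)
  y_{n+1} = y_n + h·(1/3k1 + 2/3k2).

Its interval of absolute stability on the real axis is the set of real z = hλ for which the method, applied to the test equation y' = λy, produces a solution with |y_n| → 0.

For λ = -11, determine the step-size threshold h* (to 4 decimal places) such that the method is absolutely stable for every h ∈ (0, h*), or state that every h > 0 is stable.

With y'=λy (z=hλ):
  k1=λy_n ⇒ h·k1=z·y_n;  k2=λ(1+2/3z)y_n ⇒ h·k2=z(1+2/3z)y_n
  y_{n+1}/y_n = 1 + 1/3z + 2/3z(1+2/3z) = 1 + z + 4/9z²
  Hence R(z) = 1 + z + 4/9z².

Boundary: |R(x)|=1, x<0.
x=-0.35: |R|=0.7044
R=1: x+4/9x²=0 ⇒ x=−9/4=-2.2500; min R=1−1/(4·4/9)=0.4375>−1
Confirm numerically:
  x=-2.091: |R|=0.85224 <1
  x=-1.874: |R|=0.68683 <1
  x=-0.996: |R|=0.44490 <1
  x=-2.636: |R|=1.45222 >1
  x=-2.432: |R|=1.19672 >1
Stable set (-2.2500, 0).

(-2.2500,0); λ=-11 ⇒ h* = (9/4)/11 = 0.2045.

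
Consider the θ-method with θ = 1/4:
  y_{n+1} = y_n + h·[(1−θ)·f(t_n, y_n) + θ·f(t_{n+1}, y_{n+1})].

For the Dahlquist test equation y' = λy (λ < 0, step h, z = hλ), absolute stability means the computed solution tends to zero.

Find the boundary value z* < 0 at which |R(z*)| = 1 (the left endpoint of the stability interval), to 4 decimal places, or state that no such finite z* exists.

z* = -4.0000.

With y'=λy (z=hλ):
  y_{n+1} = y_n + z·[3/4·y_n + 1/4·y_{n+1}] ⇒ (1 − 1/4z)y_{n+1} = (1 + 3/4z)y_n
  Hence R(z) = (1 + 3/4z)/(1 − 1/4z).

Find x<0 with |R(x)|<1.
x=-1.61: |R|=0.1480
R=−1: 1+3/4x = −1+1/4x ⇒ -1/2x=2 ⇒ x=2/(-1/2)=-4.0000
Confirm numerically:
  x=-3.719: |R|=0.92719 <1
  x=-3.370: |R|=0.82904 <1
  x=-3.183: |R|=0.77252 <1
  x=-4.477: |R|=1.11254 >1
  x=-4.465: |R|=1.10986 >1
  x=-4.091: |R|=1.02249 >1
Interval (-4.0000, 0).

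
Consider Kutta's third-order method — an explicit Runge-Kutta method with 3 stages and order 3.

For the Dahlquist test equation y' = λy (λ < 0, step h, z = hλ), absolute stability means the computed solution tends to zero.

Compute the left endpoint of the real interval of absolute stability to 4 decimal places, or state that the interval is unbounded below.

left endpoint -2.5127.

Test eqn y'=λy, z=hλ:
  order 3, 3-stage ⇒ R(z)=1+z+z^2/2+z^3/6
  (e.g. R(-1.42)=0.11099, |R|=0.11099)

Need |R(x)|<1, x<0.
x=-1.42: |R|=0.1110
|R(-2.1)|=0.4385 |R(-1.92)|=0.2564 |R(-1.07)|=0.2983
Bisect:
  x_lo=-3.1919 |R|=2.5176  x_hi=-0.1958 |R|=0.8221
  mid=-1.69383 |R|=0.06925 →hi
  mid=-2.44284 |R|=0.88871 →hi
  mid=-2.81735 |R|=1.57572 →lo
  mid=-2.63010 |R|=1.20363 →lo
  mid=-2.53647 |R|=1.03944 →lo
  mid=-2.48966 |R|=0.96244 →hi
  mid=-2.51306 |R|=1.00052 →lo
  mid=-2.50136 |R|=0.98138 →hi
  ...
  [-2.51288,-2.51270] ⇒ x*=-2.5127
Stable set (-2.5127, 0).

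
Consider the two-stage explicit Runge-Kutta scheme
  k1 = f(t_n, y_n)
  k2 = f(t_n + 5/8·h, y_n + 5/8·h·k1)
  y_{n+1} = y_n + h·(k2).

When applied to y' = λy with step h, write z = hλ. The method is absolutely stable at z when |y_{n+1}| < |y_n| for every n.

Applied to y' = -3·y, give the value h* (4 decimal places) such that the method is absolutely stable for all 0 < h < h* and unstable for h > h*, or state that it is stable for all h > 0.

(-1.6000,0); λ=-3 ⇒ h* = (8/5)/3 = 0.5333.

Set f=λy, z=hλ:
  k1=λy_n ⇒ h·k1=z·y_n;  k2=λ(1+5/8z)y_n ⇒ h·k2=z(1+5/8z)y_n
  y_{n+1}/y_n = 1 + z(1+5/8z) = 1 + z + 5/8z²
  ⇒ R(z) = 1 + z + 5/8z².

Find x<0 with |R(x)|<1.
x=-0.61: |R|=0.6226
R=1: x+5/8x²=0 ⇒ x=−8/5=-1.6000; min R=1−1/(4·5/8)=0.6000>−1
Confirm numerically:
  x=-1.569: |R|=0.96960 <1
  x=-1.327: |R|=0.77358 <1
  x=-1.216: |R|=0.70816 <1
  x=-0.810: |R|=0.60006 <1
  x=-1.686: |R|=1.09062 >1
  x=-1.666: |R|=1.06872 >1
  x=-1.634: |R|=1.03472 >1
Interval (-1.6000, 0).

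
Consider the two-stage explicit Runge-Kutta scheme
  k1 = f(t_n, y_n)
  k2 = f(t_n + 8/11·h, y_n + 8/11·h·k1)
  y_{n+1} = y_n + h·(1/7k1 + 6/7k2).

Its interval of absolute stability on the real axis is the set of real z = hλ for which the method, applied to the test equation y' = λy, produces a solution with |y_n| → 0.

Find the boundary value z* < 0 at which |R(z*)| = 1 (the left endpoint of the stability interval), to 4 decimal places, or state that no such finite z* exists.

left endpoint -1.6042.

Set f=λy, z=hλ:
  k1=λy_n ⇒ h·k1=z·y_n;  k2=λ(1+8/11z)y_n ⇒ h·k2=z(1+8/11z)y_n
  y_{n+1}/y_n = 1 + 1/7z + 6/7z(1+8/11z) = 1 + z + 48/77z²
  so R(z) = 1 + z + 48/77z².

Solve |R(x)|<1 on ℝ⁻.
x=-0.6: |R|=0.6244
R=1: x+48/77x²=0 ⇒ x=−77/48=-1.6042; min R=1−1/(4·48/77)=0.5990>−1
Confirm numerically:
  x=-1.390: |R|=0.81443 <1
  x=-1.205: |R|=0.70016 <1
  x=-1.123: |R|=0.66316 <1
  x=-0.697: |R|=0.60584 <1
  x=-1.914: |R|=1.36968 >1
  x=-1.846: |R|=1.27829 >1
Stable set (-1.6042, 0).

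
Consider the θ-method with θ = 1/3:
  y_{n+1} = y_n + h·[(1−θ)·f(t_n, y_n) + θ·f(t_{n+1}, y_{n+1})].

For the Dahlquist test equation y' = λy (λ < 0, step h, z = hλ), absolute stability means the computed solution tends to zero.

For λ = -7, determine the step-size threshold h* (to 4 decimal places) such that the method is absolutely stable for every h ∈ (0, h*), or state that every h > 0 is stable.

(-6.0000,0); λ=-7 ⇒ h* = (6)/7 = 0.8571.

With y'=λy (z=hλ):
  y_{n+1} = y_n + z·[2/3·y_n + 1/3·y_{n+1}] ⇒ (1 − 1/3z)y_{n+1} = (1 + 2/3z)y_n
  so R(z) = (1 + 2/3z)/(1 − 1/3z).

Need |R(x)|<1, x<0.
x=-0.87: |R|=0.3256
R=−1: 1+2/3x = −1+1/3x ⇒ -1/3x=2 ⇒ x=2/(-1/3)=-6.0000
Confirm numerically:
  x=-4.101: |R|=0.73257 <1
  x=-3.807: |R|=0.67783 <1
  x=-2.443: |R|=0.34650 <1
  x=-6.377: |R|=1.04020 >1
  x=-6.261: |R|=1.02818 >1
  x=-6.108: |R|=1.01186 >1
Interval (-6.0000, 0).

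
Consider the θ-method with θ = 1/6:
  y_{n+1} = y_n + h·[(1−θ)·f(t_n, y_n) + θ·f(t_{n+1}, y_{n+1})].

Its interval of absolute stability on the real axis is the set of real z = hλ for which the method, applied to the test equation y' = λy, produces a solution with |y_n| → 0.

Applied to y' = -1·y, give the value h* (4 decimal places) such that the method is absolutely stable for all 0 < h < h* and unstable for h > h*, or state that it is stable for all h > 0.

(-3.0000,0); λ=-1 ⇒ h* = (3)/1 = 3.0000.

Set f=λy, z=hλ:
  y_{n+1} = y_n + z·[5/6·y_n + 1/6·y_{n+1}] ⇒ (1 − 1/6z)y_{n+1} = (1 + 5/6z)y_n
  Hence R(z) = (1 + 5/6z)/(1 − 1/6z).

Find x<0 with |R(x)|<1.
x=-1.32: |R|=0.0820
R=−1: 1+5/6x = −1+1/6x ⇒ -2/3x=2 ⇒ x=2/(-2/3)=-3.0000
Confirm numerically:
  x=-2.353: |R|=0.69017 <1
  x=-2.165: |R|=0.59094 <1
  x=-2.006: |R|=0.50337 <1
  x=-3.446: |R|=1.18886 >1
  x=-3.301: |R|=1.12945 >1
  x=-3.257: |R|=1.11105 >1
So |R|<1 on (-3.0000, 0).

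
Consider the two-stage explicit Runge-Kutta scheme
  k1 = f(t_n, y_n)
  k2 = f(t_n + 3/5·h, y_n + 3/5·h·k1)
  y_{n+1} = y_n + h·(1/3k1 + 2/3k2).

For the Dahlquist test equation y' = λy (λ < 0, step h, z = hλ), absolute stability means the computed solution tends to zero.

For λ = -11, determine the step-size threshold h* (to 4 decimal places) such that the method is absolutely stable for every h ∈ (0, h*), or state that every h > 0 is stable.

(-2.5000,0); λ=-11 ⇒ h* = (5/2)/11 = 0.2273.

Test eqn y'=λy, z=hλ:
  k1=λy_n ⇒ h·k1=z·y_n;  k2=λ(1+3/5z)y_n ⇒ h·k2=z(1+3/5z)y_n
  y_{n+1}/y_n = 1 + 1/3z + 2/3z(1+3/5z) = 1 + z + 2/5z²
  R(z) = 1 + z + 2/5z².

Find x<0 with |R(x)|<1.
x=-1.65: |R|=0.4390
R=1: x+2/5x²=0 ⇒ x=−5/2=-2.5000; min R=1−1/(4·2/5)=0.3750>−1
Confirm numerically:
  x=-1.630: |R|=0.43276 <1
  x=-1.592: |R|=0.42179 <1
  x=-1.375: |R|=0.38125 <1
  x=-1.309: |R|=0.37639 <1
  x=-2.825: |R|=1.36725 >1
  x=-2.748: |R|=1.27260 >1
  x=-2.614: |R|=1.11920 >1
So |R|<1 on (-2.5000, 0).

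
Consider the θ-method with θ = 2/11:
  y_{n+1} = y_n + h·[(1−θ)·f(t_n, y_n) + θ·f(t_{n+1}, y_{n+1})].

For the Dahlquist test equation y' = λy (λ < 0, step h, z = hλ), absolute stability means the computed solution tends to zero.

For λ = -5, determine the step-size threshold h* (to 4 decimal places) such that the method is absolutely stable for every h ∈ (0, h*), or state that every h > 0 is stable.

(-3.1429,0); λ=-5 ⇒ h* = (22/7)/5 = 0.6286.

Set f=λy, z=hλ:
  y_{n+1} = y_n + z·[9/11·y_n + 2/11·y_{n+1}] ⇒ (1 − 2/11z)y_{n+1} = (1 + 9/11z)y_n
  ⇒ R(z) = (1 + 9/11z)/(1 − 2/11z).

Need |R(x)|<1, x<0.
x=-1.43: |R|=0.1349
R=−1: 1+9/11x = −1+2/11x ⇒ -7/11x=2 ⇒ x=2/(-7/11)=-3.1429
Confirm numerically:
  x=-1.614: |R|=0.24782 <1
  x=-1.460: |R|=0.15374 <1
  x=-1.261: |R|=0.02581 <1
  x=-3.408: |R|=1.10418 >1
  x=-3.184: |R|=1.01658 >1
Stable set (-3.1429, 0).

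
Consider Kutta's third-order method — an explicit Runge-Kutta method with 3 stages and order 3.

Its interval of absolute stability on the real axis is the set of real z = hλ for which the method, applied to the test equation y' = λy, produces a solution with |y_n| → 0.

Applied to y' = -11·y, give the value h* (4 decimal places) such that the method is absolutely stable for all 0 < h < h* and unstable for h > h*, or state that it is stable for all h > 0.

(-2.5127,0); λ=-11 ⇒ h* = 0.2284.

On y'=λy, z=hλ:
  order 3, 3-stage ⇒ R(z)=1+z+z^2/2+z^3/6
  (e.g. R(-1.36)=0.14556, |R|=0.14556)

Need |R(x)|<1, x<0.
x=-1.36: |R|=0.1456
|R(-2.71)|=1.3550 |R(-1.21)|=0.2268 |R(-0.93)|=0.3684
Bisect:
  x_lo=-2.8970 |R|=1.7528  x_hi=-0.2763 |R|=0.7583
  mid=-1.58663 |R|=0.00637 →hi
  mid=-2.24179 |R|=0.60672 →hi
  mid=-2.56938 |R|=1.09557 →lo
  mid=-2.40558 |R|=0.83229 →hi
  mid=-2.48748 |R|=0.95894 →hi
  mid=-2.52843 |R|=1.02597 →lo
  mid=-2.50795 |R|=0.99214 →hi
  ...
  [-2.51275,-2.51259] ⇒ x*=-2.5127
Stable set (-2.5127, 0).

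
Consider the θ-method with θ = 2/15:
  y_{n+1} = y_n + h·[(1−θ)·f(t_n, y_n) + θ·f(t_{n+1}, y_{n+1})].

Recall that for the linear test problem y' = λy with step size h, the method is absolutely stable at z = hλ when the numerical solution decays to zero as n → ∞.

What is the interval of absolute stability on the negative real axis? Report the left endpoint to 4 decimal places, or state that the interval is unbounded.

(-2.7273, 0).

Set f=λy, z=hλ:
  y_{n+1} = y_n + z·[13/15·y_n + 2/15·y_{n+1}] ⇒ (1 − 2/15z)y_{n+1} = (1 + 13/15z)y_n
  Hence R(z) = (1 + 13/15z)/(1 − 2/15z).

Solve |R(x)|<1 on ℝ⁻.
x=-0.71: |R|=0.3514
R=−1: 1+13/15x = −1+2/15x ⇒ -11/15x=2 ⇒ x=2/(-11/15)=-2.7273
Confirm numerically:
  x=-2.615: |R|=0.93895 <1
  x=-2.164: |R|=0.67943 <1
  x=-1.310: |R|=0.11521 <1
  x=-1.200: |R|=0.03448 <1
  x=-3.182: |R|=1.23413 >1
  x=-2.841: |R|=1.06049 >1
  x=-2.819: |R|=1.04889 >1
Stable set (-2.7273, 0).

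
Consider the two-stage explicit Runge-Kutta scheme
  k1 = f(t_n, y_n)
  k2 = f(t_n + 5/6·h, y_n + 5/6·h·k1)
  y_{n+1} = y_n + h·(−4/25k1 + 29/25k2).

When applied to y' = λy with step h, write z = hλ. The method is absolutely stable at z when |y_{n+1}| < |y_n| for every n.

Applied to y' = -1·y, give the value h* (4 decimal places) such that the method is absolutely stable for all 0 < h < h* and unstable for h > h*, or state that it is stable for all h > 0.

Set f=λy, z=hλ:
  k1=λy_n ⇒ h·k1=z·y_n;  k2=λ(1+5/6z)y_n ⇒ h·k2=z(1+5/6z)y_n
  y_{n+1}/y_n = 1 − 4/25z + 29/25z(1+5/6z) = 1 + z + 29/30z²
  so R(z) = 1 + z + 29/30z².

Solve |R(x)|<1 on ℝ⁻.
x=-0.43: |R|=0.7487
R=1: x+29/30x²=0 ⇒ x=−30/29=-1.0345; min R=1−1/(4·29/30)=0.7414>−1
Confirm numerically:
  x=-0.830: |R|=0.83594 <1
  x=-0.689: |R|=0.76990 <1
  x=-0.648: |R|=0.75791 <1
  x=-1.336: |R|=1.38940 >1
  x=-1.133: |R|=1.10790 >1
Interval (-1.0345, 0).

(-1.0345,0); λ=-1 ⇒ h* = (30/29)/1 = 1.0345.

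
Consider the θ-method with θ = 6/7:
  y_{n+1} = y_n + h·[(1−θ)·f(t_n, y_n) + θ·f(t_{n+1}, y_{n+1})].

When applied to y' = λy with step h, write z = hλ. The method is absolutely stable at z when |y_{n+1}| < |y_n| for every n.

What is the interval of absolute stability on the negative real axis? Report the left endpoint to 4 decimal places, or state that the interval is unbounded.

(−∞, 0) — no finite endpoint.

With y'=λy (z=hλ):
  y_{n+1} = y_n + z·[1/7·y_n + 6/7·y_{n+1}] ⇒ (1 − 6/7z)y_{n+1} = (1 + 1/7z)y_n
  so R(z) = (1 + 1/7z)/(1 − 6/7z).

Find x<0 with |R(x)|<1.
x=-1.19: |R|=0.4109
x=-2: |R|=0.2632
x=-10: |R|=0.0448
x=-100: |R|=0.1532
θ=6/7≥1/2 ⇒ |1+1/7x|<|1−6/7x| ∀x<0 ⇒ stable on all of ℝ⁻.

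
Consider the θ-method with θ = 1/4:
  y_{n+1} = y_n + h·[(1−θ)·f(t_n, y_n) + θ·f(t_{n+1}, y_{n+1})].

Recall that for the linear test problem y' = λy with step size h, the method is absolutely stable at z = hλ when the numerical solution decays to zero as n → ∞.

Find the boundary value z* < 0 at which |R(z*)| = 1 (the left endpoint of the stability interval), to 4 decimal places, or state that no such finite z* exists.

Test eqn y'=λy, z=hλ:
  y_{n+1} = y_n + z·[3/4·y_n + 1/4·y_{n+1}] ⇒ (1 − 1/4z)y_{n+1} = (1 + 3/4z)y_n
  R(z) = (1 + 3/4z)/(1 − 1/4z).

Solve |R(x)|<1 on ℝ⁻.
x=-0.83: |R|=0.3126
R=−1: 1+3/4x = −1+1/4x ⇒ -1/2x=2 ⇒ x=2/(-1/2)=-4.0000
Confirm numerically:
  x=-3.385: |R|=0.83345 <1
  x=-3.237: |R|=0.78914 <1
  x=-2.556: |R|=0.55949 <1
  x=-1.667: |R|=0.17664 <1
  x=-4.458: |R|=1.10830 >1
  x=-4.305: |R|=1.07345 >1
So |R|<1 on (-4.0000, 0).

left endpoint -4.0000.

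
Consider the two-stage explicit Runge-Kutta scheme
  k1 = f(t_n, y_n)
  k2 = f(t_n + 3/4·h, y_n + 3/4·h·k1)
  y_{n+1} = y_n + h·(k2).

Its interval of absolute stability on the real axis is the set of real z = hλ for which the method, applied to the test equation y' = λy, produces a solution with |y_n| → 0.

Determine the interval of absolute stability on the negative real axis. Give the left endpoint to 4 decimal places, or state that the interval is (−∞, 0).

With y'=λy (z=hλ):
  k1=λy_n ⇒ h·k1=z·y_n;  k2=λ(1+3/4z)y_n ⇒ h·k2=z(1+3/4z)y_n
  y_{n+1}/y_n = 1 + z(1+3/4z) = 1 + z + 3/4z²
  Hence R(z) = 1 + z + 3/4z².

Find x<0 with |R(x)|<1.
x=-0.9: |R|=0.7075
R=1: x+3/4x²=0 ⇒ x=−4/3=-1.3333; min R=1−1/(4·3/4)=0.6667>−1
Confirm numerically:
  x=-0.949: |R|=0.72645 <1
  x=-0.901: |R|=0.70785 <1
  x=-0.564: |R|=0.67457 <1
  x=-1.540: |R|=1.23870 >1
  x=-1.471: |R|=1.15188 >1
So |R|<1 on (-1.3333, 0).

z∈(-1.3333,0).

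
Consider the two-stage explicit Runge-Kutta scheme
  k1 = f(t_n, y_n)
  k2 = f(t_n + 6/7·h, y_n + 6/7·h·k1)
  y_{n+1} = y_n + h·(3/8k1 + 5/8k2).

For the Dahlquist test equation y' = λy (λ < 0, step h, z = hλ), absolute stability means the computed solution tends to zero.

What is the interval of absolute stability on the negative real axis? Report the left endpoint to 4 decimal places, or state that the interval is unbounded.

z∈(-1.8667,0).

Test eqn y'=λy, z=hλ:
  k1=λy_n ⇒ h·k1=z·y_n;  k2=λ(1+6/7z)y_n ⇒ h·k2=z(1+6/7z)y_n
  y_{n+1}/y_n = 1 + 3/8z + 5/8z(1+6/7z) = 1 + z + 15/28z²
  R(z) = 1 + z + 15/28z².

Find x<0 with |R(x)|<1.
x=-0.36: |R|=0.7094
R=1: x+15/28x²=0 ⇒ x=−28/15=-1.8667; min R=1−1/(4·15/28)=0.5333>−1
Confirm numerically:
  x=-1.846: |R|=0.97956 <1
  x=-1.651: |R|=0.80925 <1
  x=-1.513: |R|=0.71334 <1
  x=-0.928: |R|=0.53335 <1
  x=-2.358: |R|=1.62066 >1
  x=-2.033: |R|=1.18115 >1
  x=-2.006: |R|=1.14973 >1
Stable set (-1.8667, 0).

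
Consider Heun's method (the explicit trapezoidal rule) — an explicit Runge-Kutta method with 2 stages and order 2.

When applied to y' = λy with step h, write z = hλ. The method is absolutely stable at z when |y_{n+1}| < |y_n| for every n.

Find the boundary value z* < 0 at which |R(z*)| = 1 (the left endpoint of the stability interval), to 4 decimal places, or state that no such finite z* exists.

left endpoint -2.0000.

Test eqn y'=λy, z=hλ:
  order 2, 2-stage ⇒ R(z)=1+z+z^2/2
  (e.g. R(-1.56)=0.65680, |R|=0.65680)

Solve |R(x)|<1 on ℝ⁻.
x=-1.56: |R|=0.6568
|R(-2.24)|=1.2688 |R(-1.7)|=0.7450 |R(-1.62)|=0.6922
Bisect:
  x_lo=-2.8361 |R|=2.1856  x_hi=-0.0507 |R|=0.9506
  mid=-1.44342 |R|=0.59831 →hi
  mid=-2.13976 |R|=1.14953 →lo
  mid=-1.79159 |R|=0.81331 →hi
  mid=-1.96567 |R|=0.96626 →hi
  mid=-2.05272 |R|=1.05411 →lo
  mid=-2.00920 |R|=1.00924 →lo
  mid=-1.98743 |R|=0.98751 →hi
  mid=-1.99831 |R|=0.99832 →hi
  mid=-2.00376 |R|=1.00376 →lo
  ...
  [-2.00001,-1.99984] ⇒ x*=-2.0000
Interval (-2.0000, 0).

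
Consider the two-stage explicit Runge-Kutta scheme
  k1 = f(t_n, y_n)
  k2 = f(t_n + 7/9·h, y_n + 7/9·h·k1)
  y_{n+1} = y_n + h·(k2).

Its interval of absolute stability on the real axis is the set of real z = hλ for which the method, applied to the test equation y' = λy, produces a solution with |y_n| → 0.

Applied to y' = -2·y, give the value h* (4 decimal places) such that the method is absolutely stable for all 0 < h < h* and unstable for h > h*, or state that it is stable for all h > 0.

(-1.2857,0); λ=-2 ⇒ h* = (9/7)/2 = 0.6429.

Test eqn y'=λy, z=hλ:
  k1=λy_n ⇒ h·k1=z·y_n;  k2=λ(1+7/9z)y_n ⇒ h·k2=z(1+7/9z)y_n
  y_{n+1}/y_n = 1 + z(1+7/9z) = 1 + z + 7/9z²
  so R(z) = 1 + z + 7/9z².

Find x<0 with |R(x)|<1.
x=-1.09: |R|=0.8341
R=1: x+7/9x²=0 ⇒ x=−9/7=-1.2857; min R=1−1/(4·7/9)=0.6786>−1
Confirm numerically:
  x=-1.235: |R|=0.95129 <1
  x=-1.190: |R|=0.91141 <1
  x=-1.073: |R|=0.82248 <1
  x=-1.028: |R|=0.79394 <1
  x=-1.725: |R|=1.58938 >1
  x=-1.694: |R|=1.53794 >1
  x=-1.672: |R|=1.50234 >1
Interval (-1.2857, 0).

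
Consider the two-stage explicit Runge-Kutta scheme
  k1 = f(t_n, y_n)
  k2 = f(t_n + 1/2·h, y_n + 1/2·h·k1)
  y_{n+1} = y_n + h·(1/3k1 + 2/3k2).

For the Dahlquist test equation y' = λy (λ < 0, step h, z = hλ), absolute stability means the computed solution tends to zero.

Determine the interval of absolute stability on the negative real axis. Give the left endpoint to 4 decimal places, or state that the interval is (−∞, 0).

(-3.0000, 0).

Set f=λy, z=hλ:
  k1=λy_n ⇒ h·k1=z·y_n;  k2=λ(1+1/2z)y_n ⇒ h·k2=z(1+1/2z)y_n
  y_{n+1}/y_n = 1 + 1/3z + 2/3z(1+1/2z) = 1 + z + 1/3z²
  so R(z) = 1 + z + 1/3z².

Solve |R(x)|<1 on ℝ⁻.
x=-1.31: |R|=0.2620
R=1: x+1/3x²=0 ⇒ x=−3=-3.0000; min R=1−1/(4·1/3)=0.2500>−1
Confirm numerically:
  x=-2.870: |R|=0.87563 <1
  x=-2.684: |R|=0.71729 <1
  x=-2.131: |R|=0.38272 <1
  x=-1.369: |R|=0.25572 <1
  x=-3.532: |R|=1.62634 >1
  x=-3.307: |R|=1.33842 >1
  x=-3.284: |R|=1.31089 >1
So |R|<1 on (-3.0000, 0).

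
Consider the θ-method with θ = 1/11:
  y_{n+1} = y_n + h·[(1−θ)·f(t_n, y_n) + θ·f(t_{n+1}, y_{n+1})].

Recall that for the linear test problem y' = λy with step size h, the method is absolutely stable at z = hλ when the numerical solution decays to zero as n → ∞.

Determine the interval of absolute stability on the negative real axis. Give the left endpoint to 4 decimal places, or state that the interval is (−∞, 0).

With y'=λy (z=hλ):
  y_{n+1} = y_n + z·[10/11·y_n + 1/11·y_{n+1}] ⇒ (1 − 1/11z)y_{n+1} = (1 + 10/11z)y_n
  so R(z) = (1 + 10/11z)/(1 − 1/11z).

Find x<0 with |R(x)|<1.
x=-0.35: |R|=0.6608
R=−1: 1+10/11x = −1+1/11x ⇒ -9/11x=2 ⇒ x=2/(-9/11)=-2.4444
Confirm numerically:
  x=-2.248: |R|=0.86655 <1
  x=-2.069: |R|=0.74145 <1
  x=-1.970: |R|=0.67078 <1
  x=-2.737: |R|=1.19167 >1
  x=-2.713: |R|=1.17626 >1
  x=-2.594: |R|=1.09901 >1
So |R|<1 on (-2.4444, 0).

z∈(-2.4444,0).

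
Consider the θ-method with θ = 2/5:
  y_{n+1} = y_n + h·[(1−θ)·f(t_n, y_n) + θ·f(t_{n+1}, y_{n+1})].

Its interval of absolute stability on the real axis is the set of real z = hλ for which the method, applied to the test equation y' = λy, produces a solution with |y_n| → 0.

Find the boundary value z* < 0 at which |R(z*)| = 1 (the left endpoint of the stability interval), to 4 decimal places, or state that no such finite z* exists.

On y'=λy, z=hλ:
  y_{n+1} = y_n + z·[3/5·y_n + 2/5·y_{n+1}] ⇒ (1 − 2/5z)y_{n+1} = (1 + 3/5z)y_n
  ⇒ R(z) = (1 + 3/5z)/(1 − 2/5z).

Boundary: |R(x)|=1, x<0.
x=-0.8: |R|=0.3939
R=−1: 1+3/5x = −1+2/5x ⇒ -1/5x=2 ⇒ x=2/(-1/5)=-10.0000
Confirm numerically:
  x=-8.700: |R|=0.94196 <1
  x=-8.043: |R|=0.90719 <1
  x=-7.194: |R|=0.85527 <1
  x=-4.250: |R|=0.57407 <1
  x=-10.407: |R|=1.01577 >1
  x=-10.072: |R|=1.00286 >1
Stable set (-10.0000, 0).

left endpoint -10.0000.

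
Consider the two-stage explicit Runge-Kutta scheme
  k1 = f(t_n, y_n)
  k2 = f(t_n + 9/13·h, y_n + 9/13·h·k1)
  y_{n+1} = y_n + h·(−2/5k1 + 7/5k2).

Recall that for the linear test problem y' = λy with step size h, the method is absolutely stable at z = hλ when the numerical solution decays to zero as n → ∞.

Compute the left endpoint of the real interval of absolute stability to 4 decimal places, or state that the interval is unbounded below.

On y'=λy, z=hλ:
  k1=λy_n ⇒ h·k1=z·y_n;  k2=λ(1+9/13z)y_n ⇒ h·k2=z(1+9/13z)y_n
  y_{n+1}/y_n = 1 − 2/5z + 7/5z(1+9/13z) = 1 + z + 63/65z²
  R(z) = 1 + z + 63/65z².

Need |R(x)|<1, x<0.
x=-0.76: |R|=0.7998
R=1: x+63/65x²=0 ⇒ x=−65/63=-1.0317; min R=1−1/(4·63/65)=0.7421>−1
Confirm numerically:
  x=-0.717: |R|=0.78127 <1
  x=-0.527: |R|=0.74218 <1
  x=-0.506: |R|=0.74216 <1
  x=-1.593: |R|=1.86657 >1
  x=-1.131: |R|=1.10880 >1
So |R|<1 on (-1.0317, 0).

left endpoint -1.0317.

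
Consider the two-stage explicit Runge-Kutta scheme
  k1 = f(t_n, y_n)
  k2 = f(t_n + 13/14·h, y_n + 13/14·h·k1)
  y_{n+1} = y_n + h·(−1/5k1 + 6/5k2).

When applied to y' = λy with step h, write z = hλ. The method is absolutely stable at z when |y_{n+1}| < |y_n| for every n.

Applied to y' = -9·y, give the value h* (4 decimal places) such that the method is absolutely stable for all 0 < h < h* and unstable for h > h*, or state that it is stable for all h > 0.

On y'=λy, z=hλ:
  k1=λy_n ⇒ h·k1=z·y_n;  k2=λ(1+13/14z)y_n ⇒ h·k2=z(1+13/14z)y_n
  y_{n+1}/y_n = 1 − 1/5z + 6/5z(1+13/14z) = 1 + z + 39/35z²
  so R(z) = 1 + z + 39/35z².

Find x<0 with |R(x)|<1.
x=-1.31: |R|=1.6022
R=1: x+39/35x²=0 ⇒ x=−35/39=-0.8974; min R=1−1/(4·39/35)=0.7756>−1
Confirm numerically:
  x=-0.833: |R|=0.94019 <1
  x=-0.604: |R|=0.80251 <1
  x=-0.582: |R|=0.79544 <1
  x=-0.571: |R|=0.79230 <1
  x=-1.409: |R|=1.80317 >1
  x=-1.402: |R|=1.78824 >1
  x=-1.203: |R|=1.40960 >1
Stable set (-0.8974, 0).

(-0.8974,0); λ=-9 ⇒ h* = (35/39)/9 = 0.0997.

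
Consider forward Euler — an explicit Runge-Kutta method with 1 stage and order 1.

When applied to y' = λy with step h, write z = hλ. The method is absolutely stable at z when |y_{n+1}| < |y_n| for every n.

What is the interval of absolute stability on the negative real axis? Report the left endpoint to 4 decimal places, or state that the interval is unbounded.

(-2.0000, 0).

On y'=λy, z=hλ:
  order 1, 1-stage ⇒ R(z)=1+z
  (e.g. R(-0.5)=0.50000, |R|=0.50000)

Find x<0 with |R(x)|<1.
x=-0.5: |R|=0.5000
|R(-1.91)|=0.9100 |R(-0.86)|=0.1400 |R(-0.82)|=0.1800
Bisect:
  x_lo=-2.5699 |R|=1.5699  x_hi=-0.1108 |R|=0.8892
  mid=-1.34033 |R|=0.34033 →hi
  mid=-1.95509 |R|=0.95509 →hi
  mid=-2.26248 |R|=1.26248 →lo
  mid=-2.10879 |R|=1.10879 →lo
  mid=-2.03194 |R|=1.03194 →lo
  mid=-1.99352 |R|=0.99352 →hi
  mid=-2.01273 |R|=1.01273 →lo
  mid=-2.00312 |R|=1.00312 →lo
  mid=-1.99832 |R|=0.99832 →hi
  mid=-2.00072 |R|=1.00072 →lo
  ...
  [-2.00012,-1.99997] ⇒ x*=-2.0000
Interval (-2.0000, 0).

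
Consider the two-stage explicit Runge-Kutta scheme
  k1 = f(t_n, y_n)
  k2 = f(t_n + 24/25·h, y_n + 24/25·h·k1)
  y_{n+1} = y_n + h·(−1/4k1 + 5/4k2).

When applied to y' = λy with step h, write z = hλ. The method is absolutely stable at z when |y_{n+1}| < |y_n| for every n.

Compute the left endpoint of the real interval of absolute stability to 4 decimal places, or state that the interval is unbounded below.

left endpoint -0.8333.

Set f=λy, z=hλ:
  k1=λy_n ⇒ h·k1=z·y_n;  k2=λ(1+24/25z)y_n ⇒ h·k2=z(1+24/25z)y_n
  y_{n+1}/y_n = 1 − 1/4z + 5/4z(1+24/25z) = 1 + z + 6/5z²
  Hence R(z) = 1 + z + 6/5z².

Boundary: |R(x)|=1, x<0.
x=-1: |R|=1.2000
R=1: x+6/5x²=0 ⇒ x=−5/6=-0.8333; min R=1−1/(4·6/5)=0.7917>−1
Confirm numerically:
  x=-0.773: |R|=0.94403 <1
  x=-0.490: |R|=0.79812 <1
  x=-0.428: |R|=0.79182 <1
  x=-1.408: |R|=1.97096 >1
  x=-1.360: |R|=1.85952 >1
  x=-1.054: |R|=1.27910 >1
So |R|<1 on (-0.8333, 0).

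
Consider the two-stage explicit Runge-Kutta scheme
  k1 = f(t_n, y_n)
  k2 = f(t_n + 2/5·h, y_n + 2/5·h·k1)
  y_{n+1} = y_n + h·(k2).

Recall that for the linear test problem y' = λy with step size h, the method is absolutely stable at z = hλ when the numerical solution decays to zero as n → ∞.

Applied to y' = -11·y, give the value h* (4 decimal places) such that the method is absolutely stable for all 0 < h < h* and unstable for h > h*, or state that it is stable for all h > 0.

With y'=λy (z=hλ):
  k1=λy_n ⇒ h·k1=z·y_n;  k2=λ(1+2/5z)y_n ⇒ h·k2=z(1+2/5z)y_n
  y_{n+1}/y_n = 1 + z(1+2/5z) = 1 + z + 2/5z²
  Hence R(z) = 1 + z + 2/5z².

Solve |R(x)|<1 on ℝ⁻.
x=-1.24: |R|=0.3750
R=1: x+2/5x²=0 ⇒ x=−5/2=-2.5000; min R=1−1/(4·2/5)=0.3750>−1
Confirm numerically:
  x=-2.395: |R|=0.89941 <1
  x=-2.120: |R|=0.67776 <1
  x=-1.312: |R|=0.37654 <1
  x=-1.217: |R|=0.37544 <1
  x=-3.076: |R|=1.70871 >1
  x=-3.065: |R|=1.69269 >1
So |R|<1 on (-2.5000, 0).

(-2.5000,0); λ=-11 ⇒ h* = (5/2)/11 = 0.2273.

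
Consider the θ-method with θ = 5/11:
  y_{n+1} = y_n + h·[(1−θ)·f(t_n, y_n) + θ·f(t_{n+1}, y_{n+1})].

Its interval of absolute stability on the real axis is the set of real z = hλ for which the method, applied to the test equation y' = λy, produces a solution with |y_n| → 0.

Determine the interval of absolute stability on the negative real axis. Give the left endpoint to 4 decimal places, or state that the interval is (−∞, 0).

Set f=λy, z=hλ:
  y_{n+1} = y_n + z·[6/11·y_n + 5/11·y_{n+1}] ⇒ (1 − 5/11z)y_{n+1} = (1 + 6/11z)y_n
  so R(z) = (1 + 6/11z)/(1 − 5/11z).

Find x<0 with |R(x)|<1.
x=-1.24: |R|=0.2070
R=−1: 1+6/11x = −1+5/11x ⇒ -1/11x=2 ⇒ x=2/(-1/11)=-22.0000
Confirm numerically:
  x=-21.385: |R|=0.99478 <1
  x=-20.468: |R|=0.98648 <1
  x=-17.846: |R|=0.95856 <1
  x=-9.908: |R|=0.80026 <1
  x=-22.264: |R|=1.00216 >1
  x=-22.141: |R|=1.00116 >1
Stable set (-22.0000, 0).

z∈(-22.0000,0).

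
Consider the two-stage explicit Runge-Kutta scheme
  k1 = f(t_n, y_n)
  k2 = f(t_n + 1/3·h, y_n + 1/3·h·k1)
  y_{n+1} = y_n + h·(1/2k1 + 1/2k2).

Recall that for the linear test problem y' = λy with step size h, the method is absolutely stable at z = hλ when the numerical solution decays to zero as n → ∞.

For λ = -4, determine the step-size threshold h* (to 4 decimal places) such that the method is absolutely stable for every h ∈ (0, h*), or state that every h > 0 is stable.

(-6.0000,0); λ=-4 ⇒ h* = (6)/4 = 1.5000.

On y'=λy, z=hλ:
  k1=λy_n ⇒ h·k1=z·y_n;  k2=λ(1+1/3z)y_n ⇒ h·k2=z(1+1/3z)y_n
  y_{n+1}/y_n = 1 + 1/2z + 1/2z(1+1/3z) = 1 + z + 1/6z²
  ⇒ R(z) = 1 + z + 1/6z².

Find x<0 with |R(x)|<1.
x=-1.23: |R|=0.0222
R=1: x+1/6x²=0 ⇒ x=−6=-6.0000; min R=1−1/(4·1/6)=-0.5000>−1
Confirm numerically:
  x=-5.656: |R|=0.67572 <1
  x=-4.005: |R|=0.33166 <1
  x=-3.969: |R|=0.34351 <1
  x=-6.259: |R|=1.27018 >1
  x=-6.109: |R|=1.11098 >1
  x=-6.021: |R|=1.02107 >1
Stable set (-6.0000, 0).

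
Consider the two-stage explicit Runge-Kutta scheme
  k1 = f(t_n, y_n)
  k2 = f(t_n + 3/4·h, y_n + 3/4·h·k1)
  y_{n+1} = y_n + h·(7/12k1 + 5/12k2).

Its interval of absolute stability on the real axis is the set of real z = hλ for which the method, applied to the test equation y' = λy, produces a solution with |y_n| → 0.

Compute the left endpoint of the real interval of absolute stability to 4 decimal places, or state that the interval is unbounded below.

On y'=λy, z=hλ:
  k1=λy_n ⇒ h·k1=z·y_n;  k2=λ(1+3/4z)y_n ⇒ h·k2=z(1+3/4z)y_n
  y_{n+1}/y_n = 1 + 7/12z + 5/12z(1+3/4z) = 1 + z + 5/16z²
  ⇒ R(z) = 1 + z + 5/16z².

Boundary: |R(x)|=1, x<0.
x=-0.55: |R|=0.5445
R=1: x+5/16x²=0 ⇒ x=−16/5=-3.2000; min R=1−1/(4·5/16)=0.2000>−1
Confirm numerically:
  x=-2.732: |R|=0.60045 <1
  x=-1.909: |R|=0.22984 <1
  x=-1.308: |R|=0.22664 <1
  x=-3.643: |R|=1.50433 >1
  x=-3.612: |R|=1.46505 >1
So |R|<1 on (-3.2000, 0).

z* = -3.2000.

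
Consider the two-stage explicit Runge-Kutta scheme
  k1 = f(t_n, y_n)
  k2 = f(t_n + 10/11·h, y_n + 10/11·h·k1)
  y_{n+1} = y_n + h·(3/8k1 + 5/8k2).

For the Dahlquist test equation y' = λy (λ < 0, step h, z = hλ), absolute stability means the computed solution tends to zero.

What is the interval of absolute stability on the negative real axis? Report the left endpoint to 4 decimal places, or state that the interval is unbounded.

Set f=λy, z=hλ:
  k1=λy_n ⇒ h·k1=z·y_n;  k2=λ(1+10/11z)y_n ⇒ h·k2=z(1+10/11z)y_n
  y_{n+1}/y_n = 1 + 3/8z + 5/8z(1+10/11z) = 1 + z + 25/44z²
  R(z) = 1 + z + 25/44z².

Boundary: |R(x)|=1, x<0.
x=-0.92: |R|=0.5609
R=1: x+25/44x²=0 ⇒ x=−44/25=-1.7600; min R=1−1/(4·25/44)=0.5600>−1
Confirm numerically:
  x=-1.378: |R|=0.70091 <1
  x=-0.906: |R|=0.56038 <1
  x=-0.712: |R|=0.57604 <1
  x=-2.155: |R|=1.48365 >1
  x=-1.833: |R|=1.07603 >1
Stable set (-1.7600, 0).

(-1.7600, 0).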